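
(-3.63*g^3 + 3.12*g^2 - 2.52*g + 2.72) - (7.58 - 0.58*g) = -3.63*g^3 + 3.12*g^2 - 1.94*g - 4.86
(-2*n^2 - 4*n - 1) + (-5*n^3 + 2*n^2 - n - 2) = -5*n^3 - 5*n - 3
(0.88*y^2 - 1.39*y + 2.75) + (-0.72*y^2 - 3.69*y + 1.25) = 0.16*y^2 - 5.08*y + 4.0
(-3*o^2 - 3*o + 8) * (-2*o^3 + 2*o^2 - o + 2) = 6*o^5 - 19*o^3 + 13*o^2 - 14*o + 16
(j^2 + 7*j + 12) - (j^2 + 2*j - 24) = 5*j + 36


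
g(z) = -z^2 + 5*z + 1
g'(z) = 5 - 2*z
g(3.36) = 6.51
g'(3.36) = -1.72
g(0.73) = 4.12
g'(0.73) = 3.54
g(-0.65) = -2.67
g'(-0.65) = 6.30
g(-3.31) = -26.51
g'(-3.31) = 11.62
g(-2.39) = -16.66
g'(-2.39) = 9.78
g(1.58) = 6.40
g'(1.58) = 1.84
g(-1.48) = -8.59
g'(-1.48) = 7.96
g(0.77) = 4.26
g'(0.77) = 3.46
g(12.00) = -83.00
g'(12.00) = -19.00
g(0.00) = 1.00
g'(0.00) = 5.00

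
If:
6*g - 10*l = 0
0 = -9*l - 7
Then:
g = -35/27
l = -7/9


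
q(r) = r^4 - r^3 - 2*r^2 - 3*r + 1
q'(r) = 4*r^3 - 3*r^2 - 4*r - 3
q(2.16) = -3.12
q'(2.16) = 14.67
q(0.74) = -2.42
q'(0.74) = -5.98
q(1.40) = -6.02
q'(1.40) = -3.50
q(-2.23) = 33.56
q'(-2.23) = -53.36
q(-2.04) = 24.61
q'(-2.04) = -41.28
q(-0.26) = 1.67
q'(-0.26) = -2.23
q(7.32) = 2350.73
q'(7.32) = 1375.87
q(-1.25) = 6.02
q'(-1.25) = -10.50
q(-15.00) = 53596.00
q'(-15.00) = -14118.00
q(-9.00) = 7156.00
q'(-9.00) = -3126.00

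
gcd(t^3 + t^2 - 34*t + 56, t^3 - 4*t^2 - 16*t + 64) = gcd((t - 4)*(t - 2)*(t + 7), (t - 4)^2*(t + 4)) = t - 4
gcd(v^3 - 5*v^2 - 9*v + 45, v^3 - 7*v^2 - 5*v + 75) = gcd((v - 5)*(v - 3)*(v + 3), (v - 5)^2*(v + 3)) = v^2 - 2*v - 15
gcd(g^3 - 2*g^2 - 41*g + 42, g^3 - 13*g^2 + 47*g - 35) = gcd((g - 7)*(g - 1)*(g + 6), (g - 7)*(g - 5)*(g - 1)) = g^2 - 8*g + 7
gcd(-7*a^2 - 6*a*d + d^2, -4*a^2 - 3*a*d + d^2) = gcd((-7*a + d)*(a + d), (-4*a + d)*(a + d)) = a + d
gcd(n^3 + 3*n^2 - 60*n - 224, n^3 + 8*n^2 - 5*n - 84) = n^2 + 11*n + 28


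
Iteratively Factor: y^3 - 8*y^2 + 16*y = (y - 4)*(y^2 - 4*y) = y*(y - 4)*(y - 4)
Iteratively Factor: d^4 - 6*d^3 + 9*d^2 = (d)*(d^3 - 6*d^2 + 9*d) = d*(d - 3)*(d^2 - 3*d) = d^2*(d - 3)*(d - 3)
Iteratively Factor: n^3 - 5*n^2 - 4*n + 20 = (n - 5)*(n^2 - 4) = (n - 5)*(n - 2)*(n + 2)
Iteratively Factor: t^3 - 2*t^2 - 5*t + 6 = (t - 3)*(t^2 + t - 2) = (t - 3)*(t - 1)*(t + 2)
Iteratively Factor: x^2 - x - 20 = (x - 5)*(x + 4)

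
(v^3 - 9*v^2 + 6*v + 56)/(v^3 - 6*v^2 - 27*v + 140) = (v + 2)/(v + 5)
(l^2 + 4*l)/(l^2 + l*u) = (l + 4)/(l + u)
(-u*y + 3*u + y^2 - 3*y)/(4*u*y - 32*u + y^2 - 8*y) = (-u*y + 3*u + y^2 - 3*y)/(4*u*y - 32*u + y^2 - 8*y)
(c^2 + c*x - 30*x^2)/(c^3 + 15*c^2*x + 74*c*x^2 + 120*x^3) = (c - 5*x)/(c^2 + 9*c*x + 20*x^2)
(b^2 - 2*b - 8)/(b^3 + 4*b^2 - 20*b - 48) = 1/(b + 6)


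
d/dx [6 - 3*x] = -3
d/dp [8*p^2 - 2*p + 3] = 16*p - 2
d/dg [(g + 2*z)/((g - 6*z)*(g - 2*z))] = (-g^2 - 4*g*z + 28*z^2)/(g^4 - 16*g^3*z + 88*g^2*z^2 - 192*g*z^3 + 144*z^4)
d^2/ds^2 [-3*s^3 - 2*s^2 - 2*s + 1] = -18*s - 4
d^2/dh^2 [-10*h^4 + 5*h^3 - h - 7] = 30*h*(1 - 4*h)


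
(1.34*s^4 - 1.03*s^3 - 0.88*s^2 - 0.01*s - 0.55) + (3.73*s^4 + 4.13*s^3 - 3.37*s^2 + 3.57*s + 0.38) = 5.07*s^4 + 3.1*s^3 - 4.25*s^2 + 3.56*s - 0.17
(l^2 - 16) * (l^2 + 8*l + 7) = l^4 + 8*l^3 - 9*l^2 - 128*l - 112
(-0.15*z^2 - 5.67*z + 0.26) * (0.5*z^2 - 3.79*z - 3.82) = -0.075*z^4 - 2.2665*z^3 + 22.1923*z^2 + 20.674*z - 0.9932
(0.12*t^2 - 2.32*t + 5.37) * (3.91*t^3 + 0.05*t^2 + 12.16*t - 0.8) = 0.4692*t^5 - 9.0652*t^4 + 22.3399*t^3 - 28.0387*t^2 + 67.1552*t - 4.296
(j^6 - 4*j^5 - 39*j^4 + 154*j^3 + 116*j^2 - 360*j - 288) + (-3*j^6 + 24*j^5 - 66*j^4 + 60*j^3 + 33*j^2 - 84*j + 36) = -2*j^6 + 20*j^5 - 105*j^4 + 214*j^3 + 149*j^2 - 444*j - 252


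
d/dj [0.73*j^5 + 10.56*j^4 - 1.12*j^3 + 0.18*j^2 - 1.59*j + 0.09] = 3.65*j^4 + 42.24*j^3 - 3.36*j^2 + 0.36*j - 1.59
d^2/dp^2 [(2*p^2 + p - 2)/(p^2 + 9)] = 2*(p^3 - 60*p^2 - 27*p + 180)/(p^6 + 27*p^4 + 243*p^2 + 729)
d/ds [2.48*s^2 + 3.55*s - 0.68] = 4.96*s + 3.55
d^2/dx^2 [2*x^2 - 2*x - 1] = 4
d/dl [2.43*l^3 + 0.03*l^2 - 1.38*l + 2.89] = 7.29*l^2 + 0.06*l - 1.38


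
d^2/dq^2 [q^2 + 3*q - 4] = 2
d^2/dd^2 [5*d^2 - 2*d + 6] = 10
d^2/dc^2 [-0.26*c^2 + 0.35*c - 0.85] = -0.520000000000000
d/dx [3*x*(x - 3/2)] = 6*x - 9/2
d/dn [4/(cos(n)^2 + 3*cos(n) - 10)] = 4*(2*cos(n) + 3)*sin(n)/(cos(n)^2 + 3*cos(n) - 10)^2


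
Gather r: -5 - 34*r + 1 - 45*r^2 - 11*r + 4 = -45*r^2 - 45*r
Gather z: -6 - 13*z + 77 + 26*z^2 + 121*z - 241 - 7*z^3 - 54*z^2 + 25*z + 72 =-7*z^3 - 28*z^2 + 133*z - 98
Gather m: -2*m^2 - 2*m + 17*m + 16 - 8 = -2*m^2 + 15*m + 8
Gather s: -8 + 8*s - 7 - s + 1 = 7*s - 14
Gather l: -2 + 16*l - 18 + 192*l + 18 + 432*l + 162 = 640*l + 160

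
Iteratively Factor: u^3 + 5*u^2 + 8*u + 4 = (u + 1)*(u^2 + 4*u + 4) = (u + 1)*(u + 2)*(u + 2)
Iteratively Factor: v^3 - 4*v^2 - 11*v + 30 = (v + 3)*(v^2 - 7*v + 10) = (v - 5)*(v + 3)*(v - 2)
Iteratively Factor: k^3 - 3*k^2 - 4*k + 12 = (k - 2)*(k^2 - k - 6) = (k - 2)*(k + 2)*(k - 3)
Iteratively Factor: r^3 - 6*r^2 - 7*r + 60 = (r + 3)*(r^2 - 9*r + 20) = (r - 5)*(r + 3)*(r - 4)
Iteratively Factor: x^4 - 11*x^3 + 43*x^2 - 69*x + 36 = (x - 3)*(x^3 - 8*x^2 + 19*x - 12) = (x - 3)*(x - 1)*(x^2 - 7*x + 12) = (x - 4)*(x - 3)*(x - 1)*(x - 3)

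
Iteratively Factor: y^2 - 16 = (y + 4)*(y - 4)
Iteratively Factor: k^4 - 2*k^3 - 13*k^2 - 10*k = (k - 5)*(k^3 + 3*k^2 + 2*k) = k*(k - 5)*(k^2 + 3*k + 2) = k*(k - 5)*(k + 2)*(k + 1)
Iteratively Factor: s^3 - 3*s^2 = (s)*(s^2 - 3*s) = s*(s - 3)*(s)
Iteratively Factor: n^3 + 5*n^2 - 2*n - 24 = (n + 3)*(n^2 + 2*n - 8) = (n - 2)*(n + 3)*(n + 4)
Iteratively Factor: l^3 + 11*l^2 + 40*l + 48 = (l + 3)*(l^2 + 8*l + 16) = (l + 3)*(l + 4)*(l + 4)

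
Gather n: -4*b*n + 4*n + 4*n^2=4*n^2 + n*(4 - 4*b)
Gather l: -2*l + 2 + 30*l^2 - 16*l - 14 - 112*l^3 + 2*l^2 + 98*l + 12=-112*l^3 + 32*l^2 + 80*l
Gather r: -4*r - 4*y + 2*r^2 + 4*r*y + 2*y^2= 2*r^2 + r*(4*y - 4) + 2*y^2 - 4*y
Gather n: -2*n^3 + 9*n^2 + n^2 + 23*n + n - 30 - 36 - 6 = -2*n^3 + 10*n^2 + 24*n - 72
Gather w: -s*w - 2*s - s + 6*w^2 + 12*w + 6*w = -3*s + 6*w^2 + w*(18 - s)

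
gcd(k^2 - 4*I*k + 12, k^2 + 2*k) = 1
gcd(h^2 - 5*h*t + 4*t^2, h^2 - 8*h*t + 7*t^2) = -h + t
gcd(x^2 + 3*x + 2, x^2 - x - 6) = x + 2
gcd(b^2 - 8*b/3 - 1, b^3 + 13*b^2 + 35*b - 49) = 1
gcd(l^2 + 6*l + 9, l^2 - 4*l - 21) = l + 3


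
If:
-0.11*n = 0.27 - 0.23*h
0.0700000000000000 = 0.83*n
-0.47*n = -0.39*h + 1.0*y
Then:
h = 1.21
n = 0.08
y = 0.43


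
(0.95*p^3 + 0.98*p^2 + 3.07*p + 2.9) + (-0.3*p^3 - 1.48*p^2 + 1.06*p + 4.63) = 0.65*p^3 - 0.5*p^2 + 4.13*p + 7.53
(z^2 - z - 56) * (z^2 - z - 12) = z^4 - 2*z^3 - 67*z^2 + 68*z + 672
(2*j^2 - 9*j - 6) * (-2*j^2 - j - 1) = -4*j^4 + 16*j^3 + 19*j^2 + 15*j + 6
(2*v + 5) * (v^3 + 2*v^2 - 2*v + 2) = 2*v^4 + 9*v^3 + 6*v^2 - 6*v + 10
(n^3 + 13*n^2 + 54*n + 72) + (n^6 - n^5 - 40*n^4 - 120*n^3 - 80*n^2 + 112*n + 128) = n^6 - n^5 - 40*n^4 - 119*n^3 - 67*n^2 + 166*n + 200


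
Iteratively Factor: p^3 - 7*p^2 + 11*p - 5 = (p - 1)*(p^2 - 6*p + 5) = (p - 5)*(p - 1)*(p - 1)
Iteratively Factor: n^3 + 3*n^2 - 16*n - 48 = (n + 3)*(n^2 - 16) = (n + 3)*(n + 4)*(n - 4)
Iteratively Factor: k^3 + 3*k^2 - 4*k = (k)*(k^2 + 3*k - 4) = k*(k - 1)*(k + 4)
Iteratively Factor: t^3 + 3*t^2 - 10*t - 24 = (t + 2)*(t^2 + t - 12) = (t - 3)*(t + 2)*(t + 4)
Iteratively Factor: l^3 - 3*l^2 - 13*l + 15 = (l + 3)*(l^2 - 6*l + 5) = (l - 1)*(l + 3)*(l - 5)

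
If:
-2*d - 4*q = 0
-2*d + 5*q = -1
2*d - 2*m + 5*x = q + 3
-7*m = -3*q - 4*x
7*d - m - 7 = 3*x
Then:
No Solution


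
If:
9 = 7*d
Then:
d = 9/7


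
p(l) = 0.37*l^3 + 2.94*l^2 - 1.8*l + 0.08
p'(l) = 1.11*l^2 + 5.88*l - 1.8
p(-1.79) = 10.60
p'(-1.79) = -8.77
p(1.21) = 2.86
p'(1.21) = 6.94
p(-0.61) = 2.19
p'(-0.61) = -4.97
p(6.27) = 195.58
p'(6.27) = 78.70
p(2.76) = 25.29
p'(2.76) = 22.88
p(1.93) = 10.22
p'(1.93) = 13.68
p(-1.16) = 5.55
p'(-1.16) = -7.13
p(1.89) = 9.68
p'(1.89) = 13.28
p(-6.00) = 36.80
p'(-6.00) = 2.88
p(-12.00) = -194.32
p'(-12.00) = 87.48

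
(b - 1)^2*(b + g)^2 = b^4 + 2*b^3*g - 2*b^3 + b^2*g^2 - 4*b^2*g + b^2 - 2*b*g^2 + 2*b*g + g^2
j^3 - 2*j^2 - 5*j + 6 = (j - 3)*(j - 1)*(j + 2)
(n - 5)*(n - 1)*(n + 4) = n^3 - 2*n^2 - 19*n + 20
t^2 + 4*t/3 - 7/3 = (t - 1)*(t + 7/3)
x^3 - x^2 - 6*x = x*(x - 3)*(x + 2)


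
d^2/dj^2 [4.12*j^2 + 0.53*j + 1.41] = 8.24000000000000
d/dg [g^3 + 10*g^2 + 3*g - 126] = 3*g^2 + 20*g + 3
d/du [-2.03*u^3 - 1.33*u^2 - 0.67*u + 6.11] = -6.09*u^2 - 2.66*u - 0.67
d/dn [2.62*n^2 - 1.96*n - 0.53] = 5.24*n - 1.96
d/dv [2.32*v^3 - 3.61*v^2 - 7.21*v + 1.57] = 6.96*v^2 - 7.22*v - 7.21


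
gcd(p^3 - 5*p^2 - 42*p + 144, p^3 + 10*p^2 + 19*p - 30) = p + 6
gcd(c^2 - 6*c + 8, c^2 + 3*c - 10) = c - 2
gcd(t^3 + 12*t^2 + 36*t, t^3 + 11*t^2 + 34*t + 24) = t + 6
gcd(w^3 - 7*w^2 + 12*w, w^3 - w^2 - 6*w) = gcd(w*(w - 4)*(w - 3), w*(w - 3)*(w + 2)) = w^2 - 3*w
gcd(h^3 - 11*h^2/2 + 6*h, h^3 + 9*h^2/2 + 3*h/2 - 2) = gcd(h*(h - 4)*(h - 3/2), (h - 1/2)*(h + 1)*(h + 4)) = 1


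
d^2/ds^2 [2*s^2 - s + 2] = 4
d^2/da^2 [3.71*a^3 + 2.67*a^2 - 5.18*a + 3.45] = 22.26*a + 5.34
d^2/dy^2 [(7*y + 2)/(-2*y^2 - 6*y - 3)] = 4*(-2*(2*y + 3)^2*(7*y + 2) + (21*y + 23)*(2*y^2 + 6*y + 3))/(2*y^2 + 6*y + 3)^3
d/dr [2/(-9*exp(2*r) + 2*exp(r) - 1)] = (36*exp(r) - 4)*exp(r)/(9*exp(2*r) - 2*exp(r) + 1)^2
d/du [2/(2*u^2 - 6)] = -2*u/(u^2 - 3)^2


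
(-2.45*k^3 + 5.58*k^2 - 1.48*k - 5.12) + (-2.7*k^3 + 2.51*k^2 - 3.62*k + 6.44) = -5.15*k^3 + 8.09*k^2 - 5.1*k + 1.32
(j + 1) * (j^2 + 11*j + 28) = j^3 + 12*j^2 + 39*j + 28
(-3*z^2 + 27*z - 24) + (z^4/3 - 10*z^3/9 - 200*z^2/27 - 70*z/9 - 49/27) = z^4/3 - 10*z^3/9 - 281*z^2/27 + 173*z/9 - 697/27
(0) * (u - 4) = 0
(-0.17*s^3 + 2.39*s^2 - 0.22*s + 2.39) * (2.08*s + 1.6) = -0.3536*s^4 + 4.6992*s^3 + 3.3664*s^2 + 4.6192*s + 3.824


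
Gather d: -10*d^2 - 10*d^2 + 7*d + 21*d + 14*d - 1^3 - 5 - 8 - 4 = -20*d^2 + 42*d - 18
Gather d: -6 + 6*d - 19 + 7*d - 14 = 13*d - 39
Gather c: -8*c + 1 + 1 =2 - 8*c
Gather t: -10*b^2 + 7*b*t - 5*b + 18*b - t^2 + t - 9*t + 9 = -10*b^2 + 13*b - t^2 + t*(7*b - 8) + 9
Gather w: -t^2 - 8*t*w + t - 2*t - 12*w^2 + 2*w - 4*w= -t^2 - t - 12*w^2 + w*(-8*t - 2)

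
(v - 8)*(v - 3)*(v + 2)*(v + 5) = v^4 - 4*v^3 - 43*v^2 + 58*v + 240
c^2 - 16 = (c - 4)*(c + 4)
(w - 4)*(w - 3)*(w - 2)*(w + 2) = w^4 - 7*w^3 + 8*w^2 + 28*w - 48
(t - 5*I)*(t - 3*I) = t^2 - 8*I*t - 15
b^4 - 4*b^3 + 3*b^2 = b^2*(b - 3)*(b - 1)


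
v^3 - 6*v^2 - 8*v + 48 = (v - 6)*(v - 2*sqrt(2))*(v + 2*sqrt(2))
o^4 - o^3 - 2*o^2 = o^2*(o - 2)*(o + 1)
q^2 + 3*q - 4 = (q - 1)*(q + 4)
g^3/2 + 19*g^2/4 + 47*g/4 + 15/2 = (g/2 + 1/2)*(g + 5/2)*(g + 6)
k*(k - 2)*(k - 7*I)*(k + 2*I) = k^4 - 2*k^3 - 5*I*k^3 + 14*k^2 + 10*I*k^2 - 28*k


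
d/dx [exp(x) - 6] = exp(x)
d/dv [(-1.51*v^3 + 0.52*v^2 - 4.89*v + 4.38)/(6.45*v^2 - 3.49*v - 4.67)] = (-9.7395*v^4 + 10.5398*v^3 + 50.8808*v^2 - 61.3588*v + 38.1225)/(41.6025*v^4 - 45.021*v^3 - 48.0629*v^2 + 32.5966*v + 21.8089)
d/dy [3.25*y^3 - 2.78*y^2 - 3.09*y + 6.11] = 9.75*y^2 - 5.56*y - 3.09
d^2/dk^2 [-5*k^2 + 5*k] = -10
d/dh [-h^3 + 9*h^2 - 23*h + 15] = -3*h^2 + 18*h - 23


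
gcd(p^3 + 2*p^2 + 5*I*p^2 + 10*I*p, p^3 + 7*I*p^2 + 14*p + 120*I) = p + 5*I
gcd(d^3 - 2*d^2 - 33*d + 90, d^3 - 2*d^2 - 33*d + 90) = d^3 - 2*d^2 - 33*d + 90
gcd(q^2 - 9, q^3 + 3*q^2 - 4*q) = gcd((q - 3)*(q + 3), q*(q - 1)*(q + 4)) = 1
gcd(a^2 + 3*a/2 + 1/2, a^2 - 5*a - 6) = a + 1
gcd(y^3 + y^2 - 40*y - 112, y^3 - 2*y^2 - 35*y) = y - 7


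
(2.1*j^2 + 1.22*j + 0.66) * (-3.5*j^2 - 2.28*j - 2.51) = -7.35*j^4 - 9.058*j^3 - 10.3626*j^2 - 4.567*j - 1.6566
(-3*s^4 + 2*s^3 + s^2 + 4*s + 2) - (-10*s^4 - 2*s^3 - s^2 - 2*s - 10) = 7*s^4 + 4*s^3 + 2*s^2 + 6*s + 12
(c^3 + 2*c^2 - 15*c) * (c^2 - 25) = c^5 + 2*c^4 - 40*c^3 - 50*c^2 + 375*c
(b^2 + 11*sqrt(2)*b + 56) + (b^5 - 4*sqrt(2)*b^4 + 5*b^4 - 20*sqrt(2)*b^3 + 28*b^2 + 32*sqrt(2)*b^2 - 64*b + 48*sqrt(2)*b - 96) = b^5 - 4*sqrt(2)*b^4 + 5*b^4 - 20*sqrt(2)*b^3 + 29*b^2 + 32*sqrt(2)*b^2 - 64*b + 59*sqrt(2)*b - 40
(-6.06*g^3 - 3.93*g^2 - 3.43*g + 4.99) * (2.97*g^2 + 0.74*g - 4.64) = -17.9982*g^5 - 16.1565*g^4 + 15.0231*g^3 + 30.5173*g^2 + 19.6078*g - 23.1536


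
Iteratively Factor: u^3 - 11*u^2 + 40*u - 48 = (u - 4)*(u^2 - 7*u + 12) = (u - 4)*(u - 3)*(u - 4)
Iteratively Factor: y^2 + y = (y + 1)*(y)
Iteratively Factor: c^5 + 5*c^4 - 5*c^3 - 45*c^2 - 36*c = (c + 1)*(c^4 + 4*c^3 - 9*c^2 - 36*c) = (c + 1)*(c + 4)*(c^3 - 9*c) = (c + 1)*(c + 3)*(c + 4)*(c^2 - 3*c) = (c - 3)*(c + 1)*(c + 3)*(c + 4)*(c)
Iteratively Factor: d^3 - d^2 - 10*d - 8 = (d - 4)*(d^2 + 3*d + 2) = (d - 4)*(d + 1)*(d + 2)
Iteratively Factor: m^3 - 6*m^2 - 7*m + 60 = (m - 5)*(m^2 - m - 12) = (m - 5)*(m - 4)*(m + 3)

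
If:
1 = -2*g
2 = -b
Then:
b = -2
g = -1/2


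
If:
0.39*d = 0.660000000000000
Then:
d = 1.69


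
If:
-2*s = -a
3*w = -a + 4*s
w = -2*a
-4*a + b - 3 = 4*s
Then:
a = 0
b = 3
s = 0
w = 0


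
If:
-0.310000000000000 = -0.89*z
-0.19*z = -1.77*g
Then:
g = 0.04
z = 0.35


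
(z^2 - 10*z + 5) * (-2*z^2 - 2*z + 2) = -2*z^4 + 18*z^3 + 12*z^2 - 30*z + 10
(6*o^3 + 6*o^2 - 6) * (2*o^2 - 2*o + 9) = 12*o^5 + 42*o^3 + 42*o^2 + 12*o - 54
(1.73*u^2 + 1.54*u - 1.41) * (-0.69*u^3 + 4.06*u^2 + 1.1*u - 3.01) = -1.1937*u^5 + 5.9612*u^4 + 9.1283*u^3 - 9.2379*u^2 - 6.1864*u + 4.2441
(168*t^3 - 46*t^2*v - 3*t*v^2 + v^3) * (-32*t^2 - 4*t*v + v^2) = -5376*t^5 + 800*t^4*v + 448*t^3*v^2 - 66*t^2*v^3 - 7*t*v^4 + v^5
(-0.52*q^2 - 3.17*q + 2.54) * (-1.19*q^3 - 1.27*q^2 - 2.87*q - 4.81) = 0.6188*q^5 + 4.4327*q^4 + 2.4957*q^3 + 8.3733*q^2 + 7.9579*q - 12.2174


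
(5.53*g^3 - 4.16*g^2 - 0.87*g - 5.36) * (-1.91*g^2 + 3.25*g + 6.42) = -10.5623*g^5 + 25.9181*g^4 + 23.6443*g^3 - 19.2971*g^2 - 23.0054*g - 34.4112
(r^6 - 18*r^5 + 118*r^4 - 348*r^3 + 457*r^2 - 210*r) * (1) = r^6 - 18*r^5 + 118*r^4 - 348*r^3 + 457*r^2 - 210*r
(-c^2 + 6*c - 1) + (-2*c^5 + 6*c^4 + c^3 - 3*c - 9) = -2*c^5 + 6*c^4 + c^3 - c^2 + 3*c - 10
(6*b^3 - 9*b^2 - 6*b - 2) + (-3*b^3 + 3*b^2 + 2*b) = 3*b^3 - 6*b^2 - 4*b - 2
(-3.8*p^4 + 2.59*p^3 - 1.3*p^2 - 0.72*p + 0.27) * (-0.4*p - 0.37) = 1.52*p^5 + 0.37*p^4 - 0.4383*p^3 + 0.769*p^2 + 0.1584*p - 0.0999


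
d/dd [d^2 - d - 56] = 2*d - 1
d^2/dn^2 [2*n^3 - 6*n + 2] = 12*n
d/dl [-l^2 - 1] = -2*l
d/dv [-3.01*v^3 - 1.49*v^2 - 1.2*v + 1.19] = -9.03*v^2 - 2.98*v - 1.2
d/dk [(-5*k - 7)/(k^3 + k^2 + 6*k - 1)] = (-5*k^3 - 5*k^2 - 30*k + (5*k + 7)*(3*k^2 + 2*k + 6) + 5)/(k^3 + k^2 + 6*k - 1)^2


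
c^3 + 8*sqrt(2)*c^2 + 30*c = c*(c + 3*sqrt(2))*(c + 5*sqrt(2))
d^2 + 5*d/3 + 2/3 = (d + 2/3)*(d + 1)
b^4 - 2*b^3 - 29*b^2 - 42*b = b*(b - 7)*(b + 2)*(b + 3)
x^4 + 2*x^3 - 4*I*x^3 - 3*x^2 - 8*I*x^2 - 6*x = x*(x + 2)*(x - 3*I)*(x - I)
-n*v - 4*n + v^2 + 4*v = (-n + v)*(v + 4)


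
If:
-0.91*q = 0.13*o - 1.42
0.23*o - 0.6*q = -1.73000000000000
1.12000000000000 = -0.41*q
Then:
No Solution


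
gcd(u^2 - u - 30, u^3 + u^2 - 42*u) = u - 6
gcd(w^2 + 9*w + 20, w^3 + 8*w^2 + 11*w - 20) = w^2 + 9*w + 20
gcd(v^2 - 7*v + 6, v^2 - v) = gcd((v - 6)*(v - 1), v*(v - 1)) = v - 1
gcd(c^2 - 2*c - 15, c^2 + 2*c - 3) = c + 3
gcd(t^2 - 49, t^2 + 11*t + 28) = t + 7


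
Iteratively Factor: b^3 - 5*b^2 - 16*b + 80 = (b - 5)*(b^2 - 16) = (b - 5)*(b + 4)*(b - 4)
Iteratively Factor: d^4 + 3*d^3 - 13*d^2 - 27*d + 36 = (d - 1)*(d^3 + 4*d^2 - 9*d - 36) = (d - 1)*(d + 4)*(d^2 - 9) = (d - 3)*(d - 1)*(d + 4)*(d + 3)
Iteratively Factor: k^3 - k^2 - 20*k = (k + 4)*(k^2 - 5*k) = k*(k + 4)*(k - 5)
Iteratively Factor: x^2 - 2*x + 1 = (x - 1)*(x - 1)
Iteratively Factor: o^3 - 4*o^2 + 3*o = (o - 1)*(o^2 - 3*o) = o*(o - 1)*(o - 3)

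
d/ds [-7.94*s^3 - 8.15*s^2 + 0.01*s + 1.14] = -23.82*s^2 - 16.3*s + 0.01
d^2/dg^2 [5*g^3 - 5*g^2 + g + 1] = 30*g - 10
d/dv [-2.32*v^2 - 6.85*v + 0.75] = -4.64*v - 6.85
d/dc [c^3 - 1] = 3*c^2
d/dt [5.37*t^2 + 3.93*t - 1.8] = 10.74*t + 3.93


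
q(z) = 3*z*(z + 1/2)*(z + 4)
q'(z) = 3*z*(z + 1/2) + 3*z*(z + 4) + 3*(z + 1/2)*(z + 4) = 9*z^2 + 27*z + 6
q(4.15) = 471.82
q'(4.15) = 273.05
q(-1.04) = 4.99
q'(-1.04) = -12.35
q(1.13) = 28.35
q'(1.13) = 48.00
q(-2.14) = 19.58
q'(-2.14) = -10.56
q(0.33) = 3.56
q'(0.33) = 15.89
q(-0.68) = 1.22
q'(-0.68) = -8.20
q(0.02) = 0.13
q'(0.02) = 6.54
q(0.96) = 20.86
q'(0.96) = 40.21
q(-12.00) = -3312.00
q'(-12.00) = 978.00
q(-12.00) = -3312.00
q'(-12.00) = 978.00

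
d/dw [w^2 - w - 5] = 2*w - 1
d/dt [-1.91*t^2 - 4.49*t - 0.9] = -3.82*t - 4.49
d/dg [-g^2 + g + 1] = 1 - 2*g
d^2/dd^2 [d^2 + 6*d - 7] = 2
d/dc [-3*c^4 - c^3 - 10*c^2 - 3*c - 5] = -12*c^3 - 3*c^2 - 20*c - 3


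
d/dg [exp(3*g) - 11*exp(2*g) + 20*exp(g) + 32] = (3*exp(2*g) - 22*exp(g) + 20)*exp(g)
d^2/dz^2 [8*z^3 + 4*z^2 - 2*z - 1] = 48*z + 8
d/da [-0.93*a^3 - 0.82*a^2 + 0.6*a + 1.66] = -2.79*a^2 - 1.64*a + 0.6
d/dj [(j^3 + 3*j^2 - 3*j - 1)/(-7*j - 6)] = (-14*j^3 - 39*j^2 - 36*j + 11)/(49*j^2 + 84*j + 36)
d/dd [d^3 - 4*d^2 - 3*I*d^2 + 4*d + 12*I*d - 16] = 3*d^2 - 8*d - 6*I*d + 4 + 12*I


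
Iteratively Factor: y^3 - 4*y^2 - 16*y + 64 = (y - 4)*(y^2 - 16) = (y - 4)^2*(y + 4)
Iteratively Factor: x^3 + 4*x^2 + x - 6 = (x - 1)*(x^2 + 5*x + 6) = (x - 1)*(x + 3)*(x + 2)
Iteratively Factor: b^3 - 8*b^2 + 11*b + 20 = (b + 1)*(b^2 - 9*b + 20) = (b - 5)*(b + 1)*(b - 4)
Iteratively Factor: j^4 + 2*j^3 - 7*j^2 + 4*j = (j - 1)*(j^3 + 3*j^2 - 4*j) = j*(j - 1)*(j^2 + 3*j - 4) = j*(j - 1)*(j + 4)*(j - 1)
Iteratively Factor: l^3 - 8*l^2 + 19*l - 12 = (l - 4)*(l^2 - 4*l + 3) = (l - 4)*(l - 1)*(l - 3)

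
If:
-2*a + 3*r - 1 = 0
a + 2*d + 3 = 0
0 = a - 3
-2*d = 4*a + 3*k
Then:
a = 3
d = -3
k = -2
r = 7/3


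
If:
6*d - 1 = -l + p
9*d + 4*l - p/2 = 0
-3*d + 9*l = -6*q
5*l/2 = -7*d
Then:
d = 5/38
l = -7/19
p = -11/19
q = 47/76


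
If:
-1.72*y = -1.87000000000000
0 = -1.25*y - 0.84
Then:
No Solution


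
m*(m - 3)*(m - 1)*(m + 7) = m^4 + 3*m^3 - 25*m^2 + 21*m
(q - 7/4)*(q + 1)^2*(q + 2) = q^4 + 9*q^3/4 - 2*q^2 - 27*q/4 - 7/2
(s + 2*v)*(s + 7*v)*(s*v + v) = s^3*v + 9*s^2*v^2 + s^2*v + 14*s*v^3 + 9*s*v^2 + 14*v^3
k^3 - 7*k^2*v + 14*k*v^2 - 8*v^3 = (k - 4*v)*(k - 2*v)*(k - v)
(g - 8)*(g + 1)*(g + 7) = g^3 - 57*g - 56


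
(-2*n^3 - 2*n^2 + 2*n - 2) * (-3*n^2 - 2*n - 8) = 6*n^5 + 10*n^4 + 14*n^3 + 18*n^2 - 12*n + 16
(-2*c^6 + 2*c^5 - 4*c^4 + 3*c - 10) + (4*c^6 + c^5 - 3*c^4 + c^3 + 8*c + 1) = 2*c^6 + 3*c^5 - 7*c^4 + c^3 + 11*c - 9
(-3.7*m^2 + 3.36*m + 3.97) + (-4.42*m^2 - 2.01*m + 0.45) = -8.12*m^2 + 1.35*m + 4.42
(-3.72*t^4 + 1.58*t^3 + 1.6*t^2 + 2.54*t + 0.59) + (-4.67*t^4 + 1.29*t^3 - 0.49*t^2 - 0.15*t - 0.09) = -8.39*t^4 + 2.87*t^3 + 1.11*t^2 + 2.39*t + 0.5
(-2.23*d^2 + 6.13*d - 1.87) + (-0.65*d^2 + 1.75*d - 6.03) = -2.88*d^2 + 7.88*d - 7.9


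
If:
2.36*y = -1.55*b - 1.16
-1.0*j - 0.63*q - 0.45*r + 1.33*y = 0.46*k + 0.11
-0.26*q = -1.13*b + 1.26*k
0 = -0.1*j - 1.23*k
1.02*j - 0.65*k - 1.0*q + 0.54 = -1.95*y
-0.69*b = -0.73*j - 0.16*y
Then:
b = -0.07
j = 0.03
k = -0.00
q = -0.29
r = -1.21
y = -0.45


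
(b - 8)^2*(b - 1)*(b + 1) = b^4 - 16*b^3 + 63*b^2 + 16*b - 64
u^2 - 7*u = u*(u - 7)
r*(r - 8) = r^2 - 8*r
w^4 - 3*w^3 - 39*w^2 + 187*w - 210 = (w - 5)*(w - 3)*(w - 2)*(w + 7)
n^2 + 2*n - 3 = (n - 1)*(n + 3)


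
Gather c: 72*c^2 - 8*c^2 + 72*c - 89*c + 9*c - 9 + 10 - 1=64*c^2 - 8*c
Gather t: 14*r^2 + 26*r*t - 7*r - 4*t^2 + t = 14*r^2 - 7*r - 4*t^2 + t*(26*r + 1)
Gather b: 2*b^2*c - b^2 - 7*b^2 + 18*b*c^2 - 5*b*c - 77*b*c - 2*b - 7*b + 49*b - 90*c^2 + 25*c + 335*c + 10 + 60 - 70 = b^2*(2*c - 8) + b*(18*c^2 - 82*c + 40) - 90*c^2 + 360*c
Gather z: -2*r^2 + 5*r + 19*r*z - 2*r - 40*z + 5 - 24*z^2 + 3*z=-2*r^2 + 3*r - 24*z^2 + z*(19*r - 37) + 5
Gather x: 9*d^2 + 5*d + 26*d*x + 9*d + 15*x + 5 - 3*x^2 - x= 9*d^2 + 14*d - 3*x^2 + x*(26*d + 14) + 5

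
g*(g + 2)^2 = g^3 + 4*g^2 + 4*g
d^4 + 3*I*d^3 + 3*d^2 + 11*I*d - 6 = (d - 2*I)*(d + I)^2*(d + 3*I)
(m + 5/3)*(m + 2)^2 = m^3 + 17*m^2/3 + 32*m/3 + 20/3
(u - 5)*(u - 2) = u^2 - 7*u + 10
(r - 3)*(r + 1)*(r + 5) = r^3 + 3*r^2 - 13*r - 15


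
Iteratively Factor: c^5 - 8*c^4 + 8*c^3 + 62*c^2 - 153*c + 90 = (c - 5)*(c^4 - 3*c^3 - 7*c^2 + 27*c - 18) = (c - 5)*(c - 1)*(c^3 - 2*c^2 - 9*c + 18) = (c - 5)*(c - 3)*(c - 1)*(c^2 + c - 6) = (c - 5)*(c - 3)*(c - 1)*(c + 3)*(c - 2)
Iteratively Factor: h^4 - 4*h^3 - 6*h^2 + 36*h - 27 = (h + 3)*(h^3 - 7*h^2 + 15*h - 9) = (h - 1)*(h + 3)*(h^2 - 6*h + 9) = (h - 3)*(h - 1)*(h + 3)*(h - 3)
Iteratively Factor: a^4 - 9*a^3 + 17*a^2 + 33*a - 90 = (a + 2)*(a^3 - 11*a^2 + 39*a - 45) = (a - 5)*(a + 2)*(a^2 - 6*a + 9) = (a - 5)*(a - 3)*(a + 2)*(a - 3)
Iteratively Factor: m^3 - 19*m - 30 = (m + 2)*(m^2 - 2*m - 15) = (m - 5)*(m + 2)*(m + 3)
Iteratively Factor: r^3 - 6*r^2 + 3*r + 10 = (r - 2)*(r^2 - 4*r - 5) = (r - 5)*(r - 2)*(r + 1)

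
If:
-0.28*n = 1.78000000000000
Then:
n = -6.36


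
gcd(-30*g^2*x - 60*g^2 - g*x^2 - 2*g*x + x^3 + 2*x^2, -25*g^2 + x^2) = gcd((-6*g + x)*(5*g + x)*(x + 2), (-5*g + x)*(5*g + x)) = 5*g + x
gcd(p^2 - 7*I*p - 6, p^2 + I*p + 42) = p - 6*I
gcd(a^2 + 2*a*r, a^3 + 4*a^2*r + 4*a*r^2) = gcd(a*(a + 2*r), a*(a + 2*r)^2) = a^2 + 2*a*r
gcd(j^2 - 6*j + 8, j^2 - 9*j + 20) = j - 4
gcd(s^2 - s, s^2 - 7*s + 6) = s - 1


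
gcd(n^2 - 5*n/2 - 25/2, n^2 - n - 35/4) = n + 5/2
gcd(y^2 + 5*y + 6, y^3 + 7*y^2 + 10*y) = y + 2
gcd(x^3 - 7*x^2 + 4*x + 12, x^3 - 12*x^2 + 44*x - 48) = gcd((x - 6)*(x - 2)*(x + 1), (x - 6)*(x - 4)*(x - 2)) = x^2 - 8*x + 12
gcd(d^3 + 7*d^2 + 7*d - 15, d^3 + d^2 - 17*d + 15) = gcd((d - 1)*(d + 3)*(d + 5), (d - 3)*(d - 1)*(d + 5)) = d^2 + 4*d - 5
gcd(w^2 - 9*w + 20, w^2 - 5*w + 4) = w - 4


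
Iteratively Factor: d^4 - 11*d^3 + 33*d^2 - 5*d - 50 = (d - 2)*(d^3 - 9*d^2 + 15*d + 25) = (d - 5)*(d - 2)*(d^2 - 4*d - 5) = (d - 5)^2*(d - 2)*(d + 1)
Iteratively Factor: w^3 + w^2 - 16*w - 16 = (w + 1)*(w^2 - 16) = (w - 4)*(w + 1)*(w + 4)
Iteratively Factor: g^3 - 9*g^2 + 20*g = (g - 5)*(g^2 - 4*g) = (g - 5)*(g - 4)*(g)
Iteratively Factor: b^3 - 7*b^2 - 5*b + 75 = (b + 3)*(b^2 - 10*b + 25) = (b - 5)*(b + 3)*(b - 5)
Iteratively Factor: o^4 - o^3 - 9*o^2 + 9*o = (o - 3)*(o^3 + 2*o^2 - 3*o) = (o - 3)*(o - 1)*(o^2 + 3*o) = (o - 3)*(o - 1)*(o + 3)*(o)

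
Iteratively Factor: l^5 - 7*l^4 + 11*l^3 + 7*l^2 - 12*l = (l - 3)*(l^4 - 4*l^3 - l^2 + 4*l) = (l - 3)*(l - 1)*(l^3 - 3*l^2 - 4*l) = (l - 3)*(l - 1)*(l + 1)*(l^2 - 4*l) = l*(l - 3)*(l - 1)*(l + 1)*(l - 4)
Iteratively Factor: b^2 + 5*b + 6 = (b + 3)*(b + 2)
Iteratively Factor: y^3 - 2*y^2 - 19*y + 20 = (y - 1)*(y^2 - y - 20) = (y - 5)*(y - 1)*(y + 4)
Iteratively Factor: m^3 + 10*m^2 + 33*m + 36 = (m + 4)*(m^2 + 6*m + 9) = (m + 3)*(m + 4)*(m + 3)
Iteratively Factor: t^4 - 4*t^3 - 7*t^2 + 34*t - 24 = (t - 2)*(t^3 - 2*t^2 - 11*t + 12) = (t - 4)*(t - 2)*(t^2 + 2*t - 3) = (t - 4)*(t - 2)*(t - 1)*(t + 3)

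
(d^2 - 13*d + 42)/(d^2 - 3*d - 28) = (d - 6)/(d + 4)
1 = 1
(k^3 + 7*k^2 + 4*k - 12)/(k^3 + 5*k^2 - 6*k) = (k + 2)/k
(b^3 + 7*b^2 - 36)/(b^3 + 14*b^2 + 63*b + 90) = (b - 2)/(b + 5)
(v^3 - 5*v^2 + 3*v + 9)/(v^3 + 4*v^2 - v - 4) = (v^2 - 6*v + 9)/(v^2 + 3*v - 4)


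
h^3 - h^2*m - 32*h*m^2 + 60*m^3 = (h - 5*m)*(h - 2*m)*(h + 6*m)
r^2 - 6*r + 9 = (r - 3)^2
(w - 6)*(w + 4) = w^2 - 2*w - 24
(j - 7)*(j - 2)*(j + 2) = j^3 - 7*j^2 - 4*j + 28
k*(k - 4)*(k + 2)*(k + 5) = k^4 + 3*k^3 - 18*k^2 - 40*k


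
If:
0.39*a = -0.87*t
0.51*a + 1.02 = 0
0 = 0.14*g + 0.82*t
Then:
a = -2.00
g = -5.25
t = 0.90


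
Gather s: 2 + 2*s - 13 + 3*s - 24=5*s - 35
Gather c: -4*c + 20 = 20 - 4*c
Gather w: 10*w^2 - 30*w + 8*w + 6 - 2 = 10*w^2 - 22*w + 4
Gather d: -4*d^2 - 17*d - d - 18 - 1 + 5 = -4*d^2 - 18*d - 14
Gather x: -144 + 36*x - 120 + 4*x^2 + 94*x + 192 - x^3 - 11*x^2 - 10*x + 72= -x^3 - 7*x^2 + 120*x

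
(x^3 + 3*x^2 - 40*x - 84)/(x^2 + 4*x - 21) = (x^2 - 4*x - 12)/(x - 3)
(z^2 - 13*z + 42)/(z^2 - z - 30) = (z - 7)/(z + 5)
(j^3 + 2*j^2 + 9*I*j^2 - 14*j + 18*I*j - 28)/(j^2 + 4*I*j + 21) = (j^2 + 2*j*(1 + I) + 4*I)/(j - 3*I)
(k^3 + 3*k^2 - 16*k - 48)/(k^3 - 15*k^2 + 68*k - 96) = (k^2 + 7*k + 12)/(k^2 - 11*k + 24)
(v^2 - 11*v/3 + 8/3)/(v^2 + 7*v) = (3*v^2 - 11*v + 8)/(3*v*(v + 7))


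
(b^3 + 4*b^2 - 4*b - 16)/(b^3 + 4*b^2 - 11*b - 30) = (b^2 + 2*b - 8)/(b^2 + 2*b - 15)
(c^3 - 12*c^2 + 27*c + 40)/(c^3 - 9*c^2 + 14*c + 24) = (c^2 - 13*c + 40)/(c^2 - 10*c + 24)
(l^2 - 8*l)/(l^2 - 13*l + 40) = l/(l - 5)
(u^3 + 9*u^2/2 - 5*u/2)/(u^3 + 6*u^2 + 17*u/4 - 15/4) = 2*u/(2*u + 3)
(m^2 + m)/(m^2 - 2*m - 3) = m/(m - 3)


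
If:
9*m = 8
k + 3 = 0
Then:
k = -3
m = 8/9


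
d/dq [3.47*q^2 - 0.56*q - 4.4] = 6.94*q - 0.56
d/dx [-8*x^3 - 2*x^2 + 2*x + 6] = -24*x^2 - 4*x + 2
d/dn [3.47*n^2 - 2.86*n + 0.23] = 6.94*n - 2.86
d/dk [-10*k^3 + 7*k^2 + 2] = 2*k*(7 - 15*k)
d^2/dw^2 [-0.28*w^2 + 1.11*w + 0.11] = -0.560000000000000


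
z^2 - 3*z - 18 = (z - 6)*(z + 3)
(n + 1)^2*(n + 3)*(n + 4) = n^4 + 9*n^3 + 27*n^2 + 31*n + 12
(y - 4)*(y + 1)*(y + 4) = y^3 + y^2 - 16*y - 16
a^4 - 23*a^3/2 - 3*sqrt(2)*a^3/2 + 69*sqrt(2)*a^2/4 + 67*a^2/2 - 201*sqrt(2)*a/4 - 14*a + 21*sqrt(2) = (a - 7)*(a - 4)*(a - 1/2)*(a - 3*sqrt(2)/2)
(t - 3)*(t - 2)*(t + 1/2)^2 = t^4 - 4*t^3 + 5*t^2/4 + 19*t/4 + 3/2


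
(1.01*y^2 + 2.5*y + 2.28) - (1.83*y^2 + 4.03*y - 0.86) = -0.82*y^2 - 1.53*y + 3.14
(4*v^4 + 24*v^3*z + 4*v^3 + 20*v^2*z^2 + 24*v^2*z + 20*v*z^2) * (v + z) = 4*v^5 + 28*v^4*z + 4*v^4 + 44*v^3*z^2 + 28*v^3*z + 20*v^2*z^3 + 44*v^2*z^2 + 20*v*z^3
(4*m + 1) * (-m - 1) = -4*m^2 - 5*m - 1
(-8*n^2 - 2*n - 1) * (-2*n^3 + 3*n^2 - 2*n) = 16*n^5 - 20*n^4 + 12*n^3 + n^2 + 2*n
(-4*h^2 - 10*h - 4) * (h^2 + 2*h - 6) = -4*h^4 - 18*h^3 + 52*h + 24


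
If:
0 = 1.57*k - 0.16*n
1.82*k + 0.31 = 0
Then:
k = -0.17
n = -1.67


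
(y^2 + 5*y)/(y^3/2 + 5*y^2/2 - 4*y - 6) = 2*y*(y + 5)/(y^3 + 5*y^2 - 8*y - 12)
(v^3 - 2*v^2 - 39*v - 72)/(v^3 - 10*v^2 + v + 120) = (v + 3)/(v - 5)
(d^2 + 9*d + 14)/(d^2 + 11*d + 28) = (d + 2)/(d + 4)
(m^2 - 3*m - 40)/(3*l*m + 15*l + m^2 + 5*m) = (m - 8)/(3*l + m)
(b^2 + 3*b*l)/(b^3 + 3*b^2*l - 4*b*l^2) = (b + 3*l)/(b^2 + 3*b*l - 4*l^2)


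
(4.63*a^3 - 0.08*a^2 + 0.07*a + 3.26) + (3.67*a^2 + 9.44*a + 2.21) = 4.63*a^3 + 3.59*a^2 + 9.51*a + 5.47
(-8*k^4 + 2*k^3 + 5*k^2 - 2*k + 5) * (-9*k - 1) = 72*k^5 - 10*k^4 - 47*k^3 + 13*k^2 - 43*k - 5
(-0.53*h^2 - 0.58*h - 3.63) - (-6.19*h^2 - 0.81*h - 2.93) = 5.66*h^2 + 0.23*h - 0.7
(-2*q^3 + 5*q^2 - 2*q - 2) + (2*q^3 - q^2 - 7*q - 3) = 4*q^2 - 9*q - 5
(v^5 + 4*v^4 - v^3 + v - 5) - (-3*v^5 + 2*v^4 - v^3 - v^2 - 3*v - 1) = 4*v^5 + 2*v^4 + v^2 + 4*v - 4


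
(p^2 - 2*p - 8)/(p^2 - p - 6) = (p - 4)/(p - 3)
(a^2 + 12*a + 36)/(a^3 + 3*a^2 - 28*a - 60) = (a + 6)/(a^2 - 3*a - 10)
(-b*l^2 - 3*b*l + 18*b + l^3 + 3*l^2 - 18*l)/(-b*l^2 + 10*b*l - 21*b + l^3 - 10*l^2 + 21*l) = (l + 6)/(l - 7)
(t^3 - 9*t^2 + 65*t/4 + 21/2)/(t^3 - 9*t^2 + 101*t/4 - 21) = (2*t^2 - 11*t - 6)/(2*t^2 - 11*t + 12)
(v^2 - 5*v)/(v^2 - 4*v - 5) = v/(v + 1)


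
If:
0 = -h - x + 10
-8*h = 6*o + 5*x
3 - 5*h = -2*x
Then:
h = 23/7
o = -419/42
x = 47/7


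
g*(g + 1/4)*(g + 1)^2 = g^4 + 9*g^3/4 + 3*g^2/2 + g/4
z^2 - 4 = (z - 2)*(z + 2)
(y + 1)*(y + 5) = y^2 + 6*y + 5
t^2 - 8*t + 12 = (t - 6)*(t - 2)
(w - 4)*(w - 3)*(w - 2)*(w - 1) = w^4 - 10*w^3 + 35*w^2 - 50*w + 24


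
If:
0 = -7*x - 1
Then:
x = -1/7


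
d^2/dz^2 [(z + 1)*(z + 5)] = 2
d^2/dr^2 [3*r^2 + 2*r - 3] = 6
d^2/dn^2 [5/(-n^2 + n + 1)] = 10*(-n^2 + n + (2*n - 1)^2 + 1)/(-n^2 + n + 1)^3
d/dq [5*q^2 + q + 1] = 10*q + 1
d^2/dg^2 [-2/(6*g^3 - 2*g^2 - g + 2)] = 4*(2*(9*g - 1)*(6*g^3 - 2*g^2 - g + 2) - (-18*g^2 + 4*g + 1)^2)/(6*g^3 - 2*g^2 - g + 2)^3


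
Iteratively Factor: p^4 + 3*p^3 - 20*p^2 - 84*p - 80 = (p - 5)*(p^3 + 8*p^2 + 20*p + 16) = (p - 5)*(p + 2)*(p^2 + 6*p + 8) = (p - 5)*(p + 2)*(p + 4)*(p + 2)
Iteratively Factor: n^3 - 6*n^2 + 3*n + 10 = (n - 2)*(n^2 - 4*n - 5) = (n - 5)*(n - 2)*(n + 1)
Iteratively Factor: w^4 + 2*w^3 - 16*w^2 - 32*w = (w + 4)*(w^3 - 2*w^2 - 8*w) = w*(w + 4)*(w^2 - 2*w - 8) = w*(w - 4)*(w + 4)*(w + 2)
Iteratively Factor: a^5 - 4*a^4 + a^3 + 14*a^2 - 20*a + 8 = (a - 1)*(a^4 - 3*a^3 - 2*a^2 + 12*a - 8) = (a - 1)^2*(a^3 - 2*a^2 - 4*a + 8) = (a - 2)*(a - 1)^2*(a^2 - 4) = (a - 2)^2*(a - 1)^2*(a + 2)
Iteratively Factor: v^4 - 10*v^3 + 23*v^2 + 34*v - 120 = (v - 4)*(v^3 - 6*v^2 - v + 30) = (v - 5)*(v - 4)*(v^2 - v - 6) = (v - 5)*(v - 4)*(v + 2)*(v - 3)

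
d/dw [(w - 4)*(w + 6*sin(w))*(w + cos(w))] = (4 - w)*(w + 6*sin(w))*(sin(w) - 1) + (w - 4)*(w + cos(w))*(6*cos(w) + 1) + (w + 6*sin(w))*(w + cos(w))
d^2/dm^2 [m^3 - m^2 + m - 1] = 6*m - 2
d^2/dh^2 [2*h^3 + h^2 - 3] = 12*h + 2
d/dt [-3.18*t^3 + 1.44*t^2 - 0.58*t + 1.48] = -9.54*t^2 + 2.88*t - 0.58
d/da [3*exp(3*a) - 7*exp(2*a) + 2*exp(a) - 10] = (9*exp(2*a) - 14*exp(a) + 2)*exp(a)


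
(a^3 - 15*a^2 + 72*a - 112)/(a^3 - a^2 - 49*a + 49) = (a^2 - 8*a + 16)/(a^2 + 6*a - 7)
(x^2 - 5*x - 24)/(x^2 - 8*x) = (x + 3)/x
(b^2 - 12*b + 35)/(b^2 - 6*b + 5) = (b - 7)/(b - 1)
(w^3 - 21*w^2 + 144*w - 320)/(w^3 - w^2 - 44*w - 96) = (w^2 - 13*w + 40)/(w^2 + 7*w + 12)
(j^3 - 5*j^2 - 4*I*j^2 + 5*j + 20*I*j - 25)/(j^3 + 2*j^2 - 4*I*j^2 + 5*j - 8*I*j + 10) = (j - 5)/(j + 2)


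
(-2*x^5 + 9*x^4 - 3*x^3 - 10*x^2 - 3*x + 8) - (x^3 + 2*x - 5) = -2*x^5 + 9*x^4 - 4*x^3 - 10*x^2 - 5*x + 13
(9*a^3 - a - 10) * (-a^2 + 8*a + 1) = -9*a^5 + 72*a^4 + 10*a^3 + 2*a^2 - 81*a - 10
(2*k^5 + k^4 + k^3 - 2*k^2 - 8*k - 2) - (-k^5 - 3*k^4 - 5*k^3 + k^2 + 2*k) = 3*k^5 + 4*k^4 + 6*k^3 - 3*k^2 - 10*k - 2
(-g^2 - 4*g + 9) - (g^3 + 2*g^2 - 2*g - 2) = -g^3 - 3*g^2 - 2*g + 11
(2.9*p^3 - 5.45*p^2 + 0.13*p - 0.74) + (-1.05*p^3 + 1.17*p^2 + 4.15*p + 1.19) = 1.85*p^3 - 4.28*p^2 + 4.28*p + 0.45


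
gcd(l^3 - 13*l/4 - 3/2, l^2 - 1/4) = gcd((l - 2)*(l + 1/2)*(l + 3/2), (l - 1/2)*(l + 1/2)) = l + 1/2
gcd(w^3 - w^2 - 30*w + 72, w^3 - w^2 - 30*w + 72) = w^3 - w^2 - 30*w + 72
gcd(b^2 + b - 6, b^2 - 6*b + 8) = b - 2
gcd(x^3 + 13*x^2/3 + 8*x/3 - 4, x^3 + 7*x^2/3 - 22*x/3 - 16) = x^2 + 5*x + 6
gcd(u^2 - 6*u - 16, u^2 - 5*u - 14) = u + 2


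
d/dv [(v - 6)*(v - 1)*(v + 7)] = 3*v^2 - 43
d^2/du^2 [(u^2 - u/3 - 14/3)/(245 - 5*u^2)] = 2*(u^3 - 399*u^2 + 147*u - 6517)/(15*(u^6 - 147*u^4 + 7203*u^2 - 117649))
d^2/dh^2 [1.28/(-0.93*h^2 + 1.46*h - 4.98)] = (2.214144*h^2 - 3.475968*h - 1.28*(1.86*h - 1.46)*(3.72*h - 2.92) + 11.856384)/(0.93*h^2 - 1.46*h + 4.98)^3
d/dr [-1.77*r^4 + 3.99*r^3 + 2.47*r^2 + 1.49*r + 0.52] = -7.08*r^3 + 11.97*r^2 + 4.94*r + 1.49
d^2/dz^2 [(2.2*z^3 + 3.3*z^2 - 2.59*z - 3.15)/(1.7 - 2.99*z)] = (-39.33644*z^3 + 67.0956*z^2 - 38.148*z + 63.57857)/(26.730899*z^3 - 45.59451*z^2 + 25.9233*z - 4.913)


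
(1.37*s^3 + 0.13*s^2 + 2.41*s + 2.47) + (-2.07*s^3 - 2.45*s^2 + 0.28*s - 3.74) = -0.7*s^3 - 2.32*s^2 + 2.69*s - 1.27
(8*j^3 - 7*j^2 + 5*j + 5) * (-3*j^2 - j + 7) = -24*j^5 + 13*j^4 + 48*j^3 - 69*j^2 + 30*j + 35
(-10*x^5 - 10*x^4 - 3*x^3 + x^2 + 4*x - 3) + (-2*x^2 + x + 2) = -10*x^5 - 10*x^4 - 3*x^3 - x^2 + 5*x - 1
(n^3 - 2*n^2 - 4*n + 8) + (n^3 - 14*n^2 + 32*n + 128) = 2*n^3 - 16*n^2 + 28*n + 136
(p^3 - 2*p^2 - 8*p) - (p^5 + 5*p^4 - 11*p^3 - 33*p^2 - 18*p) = -p^5 - 5*p^4 + 12*p^3 + 31*p^2 + 10*p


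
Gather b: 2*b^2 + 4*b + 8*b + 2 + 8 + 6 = 2*b^2 + 12*b + 16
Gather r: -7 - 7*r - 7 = -7*r - 14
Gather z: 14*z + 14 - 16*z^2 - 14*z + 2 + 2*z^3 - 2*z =2*z^3 - 16*z^2 - 2*z + 16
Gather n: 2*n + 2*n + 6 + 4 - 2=4*n + 8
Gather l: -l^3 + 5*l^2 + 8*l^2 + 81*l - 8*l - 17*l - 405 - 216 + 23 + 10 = -l^3 + 13*l^2 + 56*l - 588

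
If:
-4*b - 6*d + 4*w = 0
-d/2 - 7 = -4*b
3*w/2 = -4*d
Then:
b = 175/103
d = -42/103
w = 112/103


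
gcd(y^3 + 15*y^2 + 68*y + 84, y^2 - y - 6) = y + 2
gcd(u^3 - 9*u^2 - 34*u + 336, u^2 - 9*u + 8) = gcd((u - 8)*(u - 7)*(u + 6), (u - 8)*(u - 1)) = u - 8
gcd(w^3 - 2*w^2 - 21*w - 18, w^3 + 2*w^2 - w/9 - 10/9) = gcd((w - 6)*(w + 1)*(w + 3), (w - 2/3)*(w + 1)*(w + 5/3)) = w + 1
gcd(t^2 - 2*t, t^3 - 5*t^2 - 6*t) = t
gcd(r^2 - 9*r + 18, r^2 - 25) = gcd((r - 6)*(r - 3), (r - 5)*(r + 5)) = 1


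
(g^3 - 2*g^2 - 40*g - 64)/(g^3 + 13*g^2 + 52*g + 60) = (g^2 - 4*g - 32)/(g^2 + 11*g + 30)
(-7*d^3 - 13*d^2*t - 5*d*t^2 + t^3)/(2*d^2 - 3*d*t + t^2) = (-7*d^3 - 13*d^2*t - 5*d*t^2 + t^3)/(2*d^2 - 3*d*t + t^2)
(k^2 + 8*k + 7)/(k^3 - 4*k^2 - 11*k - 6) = (k + 7)/(k^2 - 5*k - 6)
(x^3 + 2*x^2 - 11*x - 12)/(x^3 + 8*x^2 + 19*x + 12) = (x - 3)/(x + 3)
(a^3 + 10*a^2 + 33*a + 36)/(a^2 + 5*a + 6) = (a^2 + 7*a + 12)/(a + 2)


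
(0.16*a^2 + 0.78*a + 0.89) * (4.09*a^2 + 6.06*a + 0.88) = 0.6544*a^4 + 4.1598*a^3 + 8.5077*a^2 + 6.0798*a + 0.7832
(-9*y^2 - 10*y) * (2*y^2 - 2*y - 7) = -18*y^4 - 2*y^3 + 83*y^2 + 70*y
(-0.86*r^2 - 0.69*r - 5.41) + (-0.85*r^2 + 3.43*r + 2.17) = -1.71*r^2 + 2.74*r - 3.24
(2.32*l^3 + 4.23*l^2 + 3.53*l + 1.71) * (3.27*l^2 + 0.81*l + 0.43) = 7.5864*l^5 + 15.7113*l^4 + 15.967*l^3 + 10.2699*l^2 + 2.903*l + 0.7353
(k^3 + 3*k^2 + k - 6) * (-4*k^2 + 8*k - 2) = -4*k^5 - 4*k^4 + 18*k^3 + 26*k^2 - 50*k + 12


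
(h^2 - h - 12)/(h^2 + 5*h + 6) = (h - 4)/(h + 2)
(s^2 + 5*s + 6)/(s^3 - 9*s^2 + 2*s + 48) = (s + 3)/(s^2 - 11*s + 24)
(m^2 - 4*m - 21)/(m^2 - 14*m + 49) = (m + 3)/(m - 7)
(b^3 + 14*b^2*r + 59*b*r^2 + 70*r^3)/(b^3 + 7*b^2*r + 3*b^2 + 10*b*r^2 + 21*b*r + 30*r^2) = (b + 7*r)/(b + 3)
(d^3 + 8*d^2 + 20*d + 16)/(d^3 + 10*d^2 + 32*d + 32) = (d + 2)/(d + 4)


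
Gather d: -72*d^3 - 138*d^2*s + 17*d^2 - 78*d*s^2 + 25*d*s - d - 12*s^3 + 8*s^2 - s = -72*d^3 + d^2*(17 - 138*s) + d*(-78*s^2 + 25*s - 1) - 12*s^3 + 8*s^2 - s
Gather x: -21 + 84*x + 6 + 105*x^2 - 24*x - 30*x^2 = 75*x^2 + 60*x - 15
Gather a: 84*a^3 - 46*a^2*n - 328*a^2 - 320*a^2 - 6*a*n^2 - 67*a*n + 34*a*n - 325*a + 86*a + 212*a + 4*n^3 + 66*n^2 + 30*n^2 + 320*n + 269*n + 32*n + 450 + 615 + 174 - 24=84*a^3 + a^2*(-46*n - 648) + a*(-6*n^2 - 33*n - 27) + 4*n^3 + 96*n^2 + 621*n + 1215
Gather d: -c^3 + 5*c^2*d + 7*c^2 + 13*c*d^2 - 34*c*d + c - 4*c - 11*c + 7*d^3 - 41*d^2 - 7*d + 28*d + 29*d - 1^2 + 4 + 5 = -c^3 + 7*c^2 - 14*c + 7*d^3 + d^2*(13*c - 41) + d*(5*c^2 - 34*c + 50) + 8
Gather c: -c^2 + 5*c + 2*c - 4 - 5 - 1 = -c^2 + 7*c - 10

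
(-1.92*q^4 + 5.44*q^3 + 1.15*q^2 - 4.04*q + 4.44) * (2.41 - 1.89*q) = 3.6288*q^5 - 14.9088*q^4 + 10.9369*q^3 + 10.4071*q^2 - 18.128*q + 10.7004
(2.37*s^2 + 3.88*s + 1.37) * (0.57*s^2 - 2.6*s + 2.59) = 1.3509*s^4 - 3.9504*s^3 - 3.1688*s^2 + 6.4872*s + 3.5483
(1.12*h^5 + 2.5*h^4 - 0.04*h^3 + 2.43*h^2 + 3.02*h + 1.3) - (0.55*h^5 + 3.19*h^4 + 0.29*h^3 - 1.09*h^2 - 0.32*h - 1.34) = 0.57*h^5 - 0.69*h^4 - 0.33*h^3 + 3.52*h^2 + 3.34*h + 2.64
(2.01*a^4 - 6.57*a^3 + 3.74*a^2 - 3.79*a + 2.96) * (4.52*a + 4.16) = 9.0852*a^5 - 21.3348*a^4 - 10.4264*a^3 - 1.5724*a^2 - 2.3872*a + 12.3136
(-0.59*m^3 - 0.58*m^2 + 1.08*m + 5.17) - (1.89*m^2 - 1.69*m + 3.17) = -0.59*m^3 - 2.47*m^2 + 2.77*m + 2.0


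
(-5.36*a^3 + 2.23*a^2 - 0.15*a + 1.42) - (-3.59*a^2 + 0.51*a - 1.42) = -5.36*a^3 + 5.82*a^2 - 0.66*a + 2.84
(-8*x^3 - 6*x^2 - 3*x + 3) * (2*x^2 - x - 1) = -16*x^5 - 4*x^4 + 8*x^3 + 15*x^2 - 3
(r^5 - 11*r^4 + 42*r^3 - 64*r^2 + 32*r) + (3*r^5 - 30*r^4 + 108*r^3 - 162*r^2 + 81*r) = 4*r^5 - 41*r^4 + 150*r^3 - 226*r^2 + 113*r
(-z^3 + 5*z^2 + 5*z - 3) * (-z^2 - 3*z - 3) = z^5 - 2*z^4 - 17*z^3 - 27*z^2 - 6*z + 9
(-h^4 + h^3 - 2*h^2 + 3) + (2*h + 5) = -h^4 + h^3 - 2*h^2 + 2*h + 8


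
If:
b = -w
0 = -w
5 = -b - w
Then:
No Solution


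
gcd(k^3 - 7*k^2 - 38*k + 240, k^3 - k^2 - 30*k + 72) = k + 6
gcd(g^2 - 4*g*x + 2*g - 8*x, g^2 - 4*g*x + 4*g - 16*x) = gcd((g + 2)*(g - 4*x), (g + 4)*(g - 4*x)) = -g + 4*x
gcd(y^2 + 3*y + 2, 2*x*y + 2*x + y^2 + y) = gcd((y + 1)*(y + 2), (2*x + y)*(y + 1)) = y + 1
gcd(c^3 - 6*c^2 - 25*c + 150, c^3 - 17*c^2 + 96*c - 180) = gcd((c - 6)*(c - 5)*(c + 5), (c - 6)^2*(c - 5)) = c^2 - 11*c + 30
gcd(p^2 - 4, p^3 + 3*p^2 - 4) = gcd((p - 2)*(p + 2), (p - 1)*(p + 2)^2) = p + 2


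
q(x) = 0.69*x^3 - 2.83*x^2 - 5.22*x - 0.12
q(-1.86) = -4.64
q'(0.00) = -5.22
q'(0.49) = -7.50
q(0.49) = -3.28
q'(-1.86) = 12.47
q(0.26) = -1.66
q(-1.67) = -2.51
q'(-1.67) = 10.01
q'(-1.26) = 5.20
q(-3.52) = -46.90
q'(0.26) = -6.55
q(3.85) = -22.79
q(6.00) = 15.72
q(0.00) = -0.12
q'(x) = 2.07*x^2 - 5.66*x - 5.22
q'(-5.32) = 83.48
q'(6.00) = 35.34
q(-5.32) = -156.34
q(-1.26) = 0.58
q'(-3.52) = 40.35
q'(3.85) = 3.67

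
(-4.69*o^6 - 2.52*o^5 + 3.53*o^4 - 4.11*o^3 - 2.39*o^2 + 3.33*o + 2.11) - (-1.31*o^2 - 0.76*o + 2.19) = -4.69*o^6 - 2.52*o^5 + 3.53*o^4 - 4.11*o^3 - 1.08*o^2 + 4.09*o - 0.0800000000000001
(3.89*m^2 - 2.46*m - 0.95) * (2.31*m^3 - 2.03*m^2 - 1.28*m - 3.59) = 8.9859*m^5 - 13.5793*m^4 - 2.1799*m^3 - 8.8878*m^2 + 10.0474*m + 3.4105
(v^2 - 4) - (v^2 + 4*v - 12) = 8 - 4*v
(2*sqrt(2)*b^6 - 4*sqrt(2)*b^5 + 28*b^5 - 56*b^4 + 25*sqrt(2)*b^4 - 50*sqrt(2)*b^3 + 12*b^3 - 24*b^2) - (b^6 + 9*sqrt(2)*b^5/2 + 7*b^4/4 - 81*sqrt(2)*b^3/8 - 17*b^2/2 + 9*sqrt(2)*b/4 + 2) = -b^6 + 2*sqrt(2)*b^6 - 17*sqrt(2)*b^5/2 + 28*b^5 - 231*b^4/4 + 25*sqrt(2)*b^4 - 319*sqrt(2)*b^3/8 + 12*b^3 - 31*b^2/2 - 9*sqrt(2)*b/4 - 2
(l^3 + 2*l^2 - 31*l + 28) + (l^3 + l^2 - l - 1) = 2*l^3 + 3*l^2 - 32*l + 27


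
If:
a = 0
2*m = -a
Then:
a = 0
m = 0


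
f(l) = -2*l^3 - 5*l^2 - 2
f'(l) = -6*l^2 - 10*l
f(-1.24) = -5.87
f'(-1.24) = 3.17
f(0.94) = -8.08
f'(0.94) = -14.70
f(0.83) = -6.59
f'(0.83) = -12.43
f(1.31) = -15.08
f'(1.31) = -23.40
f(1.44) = -18.34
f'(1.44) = -26.84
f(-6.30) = 299.64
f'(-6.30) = -175.14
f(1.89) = -33.36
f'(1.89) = -40.33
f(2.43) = -60.22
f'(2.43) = -59.73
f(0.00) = -2.00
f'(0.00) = 0.00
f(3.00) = -101.00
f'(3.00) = -84.00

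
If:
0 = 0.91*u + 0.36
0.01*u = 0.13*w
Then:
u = -0.40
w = -0.03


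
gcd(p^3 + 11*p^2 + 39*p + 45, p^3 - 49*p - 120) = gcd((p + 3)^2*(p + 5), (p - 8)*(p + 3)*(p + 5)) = p^2 + 8*p + 15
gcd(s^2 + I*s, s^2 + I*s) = s^2 + I*s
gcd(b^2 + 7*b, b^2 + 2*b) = b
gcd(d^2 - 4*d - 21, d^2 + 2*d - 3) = d + 3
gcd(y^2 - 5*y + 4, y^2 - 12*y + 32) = y - 4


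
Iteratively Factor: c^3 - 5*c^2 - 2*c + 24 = (c - 4)*(c^2 - c - 6) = (c - 4)*(c - 3)*(c + 2)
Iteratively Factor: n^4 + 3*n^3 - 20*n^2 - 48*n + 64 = (n - 4)*(n^3 + 7*n^2 + 8*n - 16) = (n - 4)*(n - 1)*(n^2 + 8*n + 16) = (n - 4)*(n - 1)*(n + 4)*(n + 4)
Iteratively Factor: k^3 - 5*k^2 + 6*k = (k - 2)*(k^2 - 3*k) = k*(k - 2)*(k - 3)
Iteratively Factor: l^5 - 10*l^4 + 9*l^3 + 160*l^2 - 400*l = (l - 5)*(l^4 - 5*l^3 - 16*l^2 + 80*l) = (l - 5)^2*(l^3 - 16*l) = l*(l - 5)^2*(l^2 - 16) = l*(l - 5)^2*(l - 4)*(l + 4)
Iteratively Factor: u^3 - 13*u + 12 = (u - 3)*(u^2 + 3*u - 4) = (u - 3)*(u + 4)*(u - 1)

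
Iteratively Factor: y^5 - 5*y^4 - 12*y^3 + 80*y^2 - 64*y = (y)*(y^4 - 5*y^3 - 12*y^2 + 80*y - 64) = y*(y + 4)*(y^3 - 9*y^2 + 24*y - 16) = y*(y - 1)*(y + 4)*(y^2 - 8*y + 16) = y*(y - 4)*(y - 1)*(y + 4)*(y - 4)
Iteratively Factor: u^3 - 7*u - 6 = (u - 3)*(u^2 + 3*u + 2) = (u - 3)*(u + 2)*(u + 1)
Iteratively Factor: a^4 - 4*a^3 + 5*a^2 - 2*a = (a - 1)*(a^3 - 3*a^2 + 2*a) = (a - 1)^2*(a^2 - 2*a) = a*(a - 1)^2*(a - 2)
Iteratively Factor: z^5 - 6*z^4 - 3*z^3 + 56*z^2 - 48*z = (z - 4)*(z^4 - 2*z^3 - 11*z^2 + 12*z) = (z - 4)*(z - 1)*(z^3 - z^2 - 12*z) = (z - 4)^2*(z - 1)*(z^2 + 3*z) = z*(z - 4)^2*(z - 1)*(z + 3)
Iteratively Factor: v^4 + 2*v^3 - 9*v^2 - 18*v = (v + 3)*(v^3 - v^2 - 6*v) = (v - 3)*(v + 3)*(v^2 + 2*v) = (v - 3)*(v + 2)*(v + 3)*(v)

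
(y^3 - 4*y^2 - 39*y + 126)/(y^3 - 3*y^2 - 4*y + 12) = (y^2 - y - 42)/(y^2 - 4)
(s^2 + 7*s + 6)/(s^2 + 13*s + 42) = (s + 1)/(s + 7)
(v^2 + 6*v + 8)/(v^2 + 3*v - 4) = (v + 2)/(v - 1)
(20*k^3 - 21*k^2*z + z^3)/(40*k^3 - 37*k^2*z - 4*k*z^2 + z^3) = (-4*k + z)/(-8*k + z)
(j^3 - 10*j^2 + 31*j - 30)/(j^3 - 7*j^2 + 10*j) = (j - 3)/j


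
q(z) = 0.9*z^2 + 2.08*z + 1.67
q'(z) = 1.8*z + 2.08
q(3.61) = 20.91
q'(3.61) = 8.58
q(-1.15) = 0.47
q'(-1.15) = 0.01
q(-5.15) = 14.83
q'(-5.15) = -7.19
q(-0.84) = 0.56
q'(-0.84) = 0.57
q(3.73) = 21.95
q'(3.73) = 8.79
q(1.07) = 4.93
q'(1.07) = 4.01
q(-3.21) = 4.27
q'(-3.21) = -3.70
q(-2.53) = 2.17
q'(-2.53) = -2.47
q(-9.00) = 55.85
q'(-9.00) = -14.12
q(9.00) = 93.29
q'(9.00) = 18.28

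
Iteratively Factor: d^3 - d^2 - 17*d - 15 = (d + 3)*(d^2 - 4*d - 5) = (d - 5)*(d + 3)*(d + 1)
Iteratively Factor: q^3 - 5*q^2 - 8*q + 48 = (q - 4)*(q^2 - q - 12) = (q - 4)*(q + 3)*(q - 4)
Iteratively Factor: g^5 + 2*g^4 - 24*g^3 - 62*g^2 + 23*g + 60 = (g - 5)*(g^4 + 7*g^3 + 11*g^2 - 7*g - 12) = (g - 5)*(g + 3)*(g^3 + 4*g^2 - g - 4) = (g - 5)*(g - 1)*(g + 3)*(g^2 + 5*g + 4) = (g - 5)*(g - 1)*(g + 1)*(g + 3)*(g + 4)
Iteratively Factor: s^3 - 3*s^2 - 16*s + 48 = (s - 3)*(s^2 - 16) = (s - 3)*(s + 4)*(s - 4)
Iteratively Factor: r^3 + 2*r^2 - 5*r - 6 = (r - 2)*(r^2 + 4*r + 3) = (r - 2)*(r + 1)*(r + 3)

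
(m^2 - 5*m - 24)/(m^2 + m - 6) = (m - 8)/(m - 2)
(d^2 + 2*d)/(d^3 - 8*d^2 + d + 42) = d/(d^2 - 10*d + 21)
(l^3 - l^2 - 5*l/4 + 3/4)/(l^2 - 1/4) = (2*l^2 - l - 3)/(2*l + 1)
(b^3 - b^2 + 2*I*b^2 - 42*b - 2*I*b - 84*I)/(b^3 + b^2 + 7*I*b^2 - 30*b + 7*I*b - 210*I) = (b^2 + b*(-7 + 2*I) - 14*I)/(b^2 + b*(-5 + 7*I) - 35*I)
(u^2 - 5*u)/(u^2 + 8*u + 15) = u*(u - 5)/(u^2 + 8*u + 15)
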